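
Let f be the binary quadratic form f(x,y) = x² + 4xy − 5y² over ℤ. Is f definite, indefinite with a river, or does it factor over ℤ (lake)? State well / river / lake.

D = b²−4ac = 4² − 4·1·(-5) = 36
D = 6² is a perfect square ⇒ form factors over ℤ ⇒ lakes

lake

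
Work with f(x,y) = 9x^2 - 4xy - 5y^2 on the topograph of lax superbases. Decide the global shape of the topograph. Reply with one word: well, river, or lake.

D = b²−4ac = (-4)² − 4·9·(-5) = 196
D = 14² is a perfect square ⇒ form factors over ℤ ⇒ lakes

lake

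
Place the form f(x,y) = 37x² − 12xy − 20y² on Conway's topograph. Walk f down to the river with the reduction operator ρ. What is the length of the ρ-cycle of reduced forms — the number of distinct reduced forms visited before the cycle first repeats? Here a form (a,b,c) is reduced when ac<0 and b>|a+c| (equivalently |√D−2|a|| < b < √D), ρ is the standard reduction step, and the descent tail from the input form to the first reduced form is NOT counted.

D = 3104, ⌊√D⌋ = 55
descent: ρ → (-20,52,5)  [lands on river]
river: ρ → (5,48,-40)
river: ρ → (-40,32,13)
river: ρ → (13,46,-19)
river: ρ → (-19,30,29)
river: ρ → (29,28,-20)
ρ-cycle length = 6 (tail of 1 descent step not counted)

6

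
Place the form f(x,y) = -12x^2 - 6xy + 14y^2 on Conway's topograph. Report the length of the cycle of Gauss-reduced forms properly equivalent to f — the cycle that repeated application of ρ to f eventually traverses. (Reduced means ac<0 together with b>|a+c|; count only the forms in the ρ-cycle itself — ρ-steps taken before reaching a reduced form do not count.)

D = 708, ⌊√D⌋ = 26
descent: ρ → (14,6,-12)  [lands on river]
river: ρ → (-12,18,8)
river: ρ → (8,14,-16)
river: ρ → (-16,18,6)
river: ρ → (6,18,-16)
river: ρ → (-16,14,8)
river: ρ → (8,18,-12)
river: ρ → (-12,6,14)
river: ρ → (14,22,-4)
river: ρ → (-4,26,2)
river: ρ → (2,26,-4)
river: ρ → (-4,22,14)
ρ-cycle length = 12 (tail of 1 descent step not counted)

12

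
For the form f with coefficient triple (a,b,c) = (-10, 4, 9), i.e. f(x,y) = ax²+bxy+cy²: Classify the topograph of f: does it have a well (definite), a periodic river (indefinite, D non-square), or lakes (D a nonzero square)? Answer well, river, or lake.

D = b²−4ac = 4² − 4·(-10)·9 = 376
D > 0 non-square ⇒ indefinite ⇒ periodic river

river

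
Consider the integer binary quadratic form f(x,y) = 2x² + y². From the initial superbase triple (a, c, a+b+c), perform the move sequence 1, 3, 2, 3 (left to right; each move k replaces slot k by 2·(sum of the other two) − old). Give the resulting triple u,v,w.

start (2,1,3) = (f(1,0),f(0,1),f(1,1))
replace slot 1: 2·(1+3) − 2 = 6 → (6,1,3)
replace slot 3: 2·(6+1) − 3 = 11 → (6,1,11)
replace slot 2: 2·(6+11) − 1 = 33 → (6,33,11)
replace slot 3: 2·(6+33) − 11 = 67 → (6,33,67)

6,33,67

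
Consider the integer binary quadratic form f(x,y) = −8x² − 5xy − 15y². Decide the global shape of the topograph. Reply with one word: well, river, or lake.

D = b²−4ac = (-5)² − 4·(-8)·(-15) = -455
D < 0 ⇒ definite ⇒ every region one sign ⇒ single well

well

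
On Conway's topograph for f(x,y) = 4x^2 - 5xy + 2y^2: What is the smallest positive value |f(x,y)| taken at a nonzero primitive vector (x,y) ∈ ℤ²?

translate: b→3 (≡-5 mod 8), so (4,-5,2)→(4,3,1)
flip: (4,3,1)→(1,-3,4)
translate: b→1 (≡-3 mod 2), so (1,-3,4)→(1,1,2)
reduced (well bottom): (1,1,2) with a≤c, −a<b≤a
well minimum = a = 1

1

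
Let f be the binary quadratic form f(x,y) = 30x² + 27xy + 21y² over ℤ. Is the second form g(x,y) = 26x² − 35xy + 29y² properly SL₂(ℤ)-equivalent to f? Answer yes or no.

D₁ = -1791, D₂ = -1791
f: flip: (30,27,21)→(21,-27,30)
f: translate: b→15 (≡-27 mod 42), so (21,-27,30)→(21,15,24)
f: reduced (well bottom): (21,15,24) with a≤c, −a<b≤a
g: translate: b→17 (≡-35 mod 52), so (26,-35,29)→(26,17,20)
g: flip: (26,17,20)→(20,-17,26)
g: reduced (well bottom): (20,-17,26) with a≤c, −a<b≤a
reduced forms (21, 15, 24) vs (20, -17, 26) ⇒ inequivalent

no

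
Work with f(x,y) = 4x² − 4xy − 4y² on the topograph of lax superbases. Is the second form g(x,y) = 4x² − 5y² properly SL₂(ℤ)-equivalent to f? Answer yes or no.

D₁ = 80, D₂ = 80
river cycle of f (length 2): (-4, 4, 4), (4, 4, -4)
river cycle of g (length 2): (4, 8, -1), (-1, 8, 4)
cycles differ ⇒ inequivalent

no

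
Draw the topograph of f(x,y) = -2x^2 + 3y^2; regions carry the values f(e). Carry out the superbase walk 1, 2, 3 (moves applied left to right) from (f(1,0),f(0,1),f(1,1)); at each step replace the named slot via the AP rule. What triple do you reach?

start (-2,3,1) = (f(1,0),f(0,1),f(1,1))
replace slot 1: 2·(3+1) − (-2) = 10 → (10,3,1)
replace slot 2: 2·(10+1) − 3 = 19 → (10,19,1)
replace slot 3: 2·(10+19) − 1 = 57 → (10,19,57)

10,19,57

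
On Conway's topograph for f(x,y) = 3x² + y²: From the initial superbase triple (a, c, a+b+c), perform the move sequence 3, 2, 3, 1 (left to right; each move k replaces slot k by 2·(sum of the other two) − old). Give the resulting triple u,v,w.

start (3,1,4) = (f(1,0),f(0,1),f(1,1))
replace slot 3: 2·(3+1) − 4 = 4 → (3,1,4)
replace slot 2: 2·(3+4) − 1 = 13 → (3,13,4)
replace slot 3: 2·(3+13) − 4 = 28 → (3,13,28)
replace slot 1: 2·(13+28) − 3 = 79 → (79,13,28)

79,13,28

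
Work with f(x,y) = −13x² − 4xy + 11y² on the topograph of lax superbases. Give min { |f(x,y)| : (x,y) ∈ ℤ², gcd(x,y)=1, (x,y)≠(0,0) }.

descent: ρ → (11,4,-13)  [lands on river]
river: ρ → (-13,22,2)
river: ρ → (2,22,-13)
river: ρ → (-13,4,11)
river: ρ → (11,18,-6)
river: ρ → (-6,18,11)
closes: descent 1, river 6
min |a| on river = 2

2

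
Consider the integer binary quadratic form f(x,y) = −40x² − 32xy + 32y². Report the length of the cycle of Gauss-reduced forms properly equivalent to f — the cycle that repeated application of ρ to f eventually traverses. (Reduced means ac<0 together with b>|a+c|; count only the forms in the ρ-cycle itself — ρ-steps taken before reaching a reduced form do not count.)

D = 6144, ⌊√D⌋ = 78
descent: ρ → (32,32,-40)  [lands on river]
river: ρ → (-40,48,24)
river: ρ → (24,48,-40)
river: ρ → (-40,32,32)
ρ-cycle length = 4 (tail of 1 descent step not counted)

4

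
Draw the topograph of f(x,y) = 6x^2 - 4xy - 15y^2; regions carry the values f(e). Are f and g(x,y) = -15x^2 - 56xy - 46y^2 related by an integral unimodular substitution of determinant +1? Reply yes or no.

D₁ = 376, D₂ = 376
river cycle of f (length 16): (6, 8, -13), (-13, 18, 1), (1, 18, -13), (-13, 8, 6), (6, 16, -5), (-5, 14, 9), (9, 4, -10), (-10, 16, 3), (3, 14, -15), (-15, 16, 2), … (6 more)
river cycle of g (length 16): (-5, 16, 6), (6, 8, -13), (-13, 18, 1), (1, 18, -13), (-13, 8, 6), (6, 16, -5), (-5, 14, 9), (9, 4, -10), (-10, 16, 3), (3, 14, -15), … (6 more)
cycles coincide ⇒ equivalent

yes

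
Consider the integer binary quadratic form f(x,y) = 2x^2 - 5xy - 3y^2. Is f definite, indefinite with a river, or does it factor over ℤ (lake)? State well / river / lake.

D = b²−4ac = (-5)² − 4·2·(-3) = 49
D = 7² is a perfect square ⇒ form factors over ℤ ⇒ lakes

lake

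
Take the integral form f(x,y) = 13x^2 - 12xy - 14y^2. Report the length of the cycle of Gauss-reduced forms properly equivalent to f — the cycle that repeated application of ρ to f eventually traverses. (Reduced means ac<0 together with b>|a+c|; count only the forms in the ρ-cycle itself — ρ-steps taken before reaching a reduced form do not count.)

D = 872, ⌊√D⌋ = 29
descent: ρ → (-14,12,13)  [lands on river]
river: ρ → (13,14,-13)
river: ρ → (-13,12,14)
river: ρ → (14,16,-11)
river: ρ → (-11,28,2)
river: ρ → (2,28,-11)
river: ρ → (-11,16,14)
river: ρ → (14,12,-13)
river: ρ → (-13,14,13)
river: ρ → (13,12,-14)
river: ρ → (-14,16,11)
river: ρ → (11,28,-2)
river: ρ → (-2,28,11)
river: ρ → (11,16,-14)
ρ-cycle length = 14 (tail of 1 descent step not counted)

14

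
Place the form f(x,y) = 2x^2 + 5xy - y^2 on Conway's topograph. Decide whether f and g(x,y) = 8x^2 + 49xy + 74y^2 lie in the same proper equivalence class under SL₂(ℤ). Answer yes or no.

D₁ = 33, D₂ = 33
river cycle of f (length 4): (-1, 5, 2), (2, 3, -3), (-3, 3, 2), (2, 5, -1)
river cycle of g (length 4): (-1, 5, 2), (2, 3, -3), (-3, 3, 2), (2, 5, -1)
cycles coincide ⇒ equivalent

yes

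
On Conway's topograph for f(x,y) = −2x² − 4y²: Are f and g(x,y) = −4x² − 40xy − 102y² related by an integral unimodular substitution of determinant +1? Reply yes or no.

D₁ = -32, D₂ = -32
f is negative-definite; reduce −f:
−f: reduced (well bottom): (2,0,4) with a≤c, −a<b≤a
flip sign back: reduced form of f is (-2,0,-4)
g is negative-definite; reduce −g:
−g: translate: b→0 (≡40 mod 8), so (4,40,102)→(4,0,2)
−g: flip: (4,0,2)→(2,0,4)
−g: reduced (well bottom): (2,0,4) with a≤c, −a<b≤a
flip sign back: reduced form of g is (-2,0,-4)
reduced forms (-2, 0, -4) vs (-2, 0, -4) ⇒ equivalent

yes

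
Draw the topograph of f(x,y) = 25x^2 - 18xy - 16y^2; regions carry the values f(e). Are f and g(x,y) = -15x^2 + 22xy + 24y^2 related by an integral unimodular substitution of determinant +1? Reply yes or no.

D₁ = 1924, D₂ = 1924
river cycle of f (length 26): (-16, 18, 25), (25, 32, -9), (-9, 40, 9), (9, 32, -25), (-25, 18, 16), (16, 14, -27), (-27, 40, 3), (3, 38, -40), (-40, 42, 1), (1, 42, -40), … (16 more)
river cycle of g (length 30): (24, 26, -13), (-13, 26, 24), (24, 22, -15), (-15, 38, 8), (8, 42, -5), (-5, 38, 24), (24, 10, -19), (-19, 28, 15), (15, 32, -15), (-15, 28, 19), … (20 more)
cycles differ ⇒ inequivalent

no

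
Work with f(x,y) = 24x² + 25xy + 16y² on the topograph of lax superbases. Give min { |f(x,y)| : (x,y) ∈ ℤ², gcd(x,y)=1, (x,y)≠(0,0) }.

translate: b→-23 (≡25 mod 48), so (24,25,16)→(24,-23,15)
flip: (24,-23,15)→(15,23,24)
translate: b→-7 (≡23 mod 30), so (15,23,24)→(15,-7,16)
reduced (well bottom): (15,-7,16) with a≤c, −a<b≤a
well minimum = a = 15

15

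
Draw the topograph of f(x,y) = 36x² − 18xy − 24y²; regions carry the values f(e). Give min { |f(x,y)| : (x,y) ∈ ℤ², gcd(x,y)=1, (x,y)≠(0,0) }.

descent: ρ → (-24,18,36)  [lands on river]
river: ρ → (36,54,-6)
river: ρ → (-6,54,36)
river: ρ → (36,18,-24)
river: ρ → (-24,30,30)
river: ρ → (30,30,-24)
closes: descent 1, river 6
min |a| on river = 6

6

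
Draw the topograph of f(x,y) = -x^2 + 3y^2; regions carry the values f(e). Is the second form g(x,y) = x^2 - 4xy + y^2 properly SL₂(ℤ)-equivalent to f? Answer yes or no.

D₁ = 12, D₂ = 12
river cycle of f (length 2): (-1, 2, 2), (2, 2, -1)
river cycle of g (length 2): (1, 2, -2), (-2, 2, 1)
cycles differ ⇒ inequivalent

no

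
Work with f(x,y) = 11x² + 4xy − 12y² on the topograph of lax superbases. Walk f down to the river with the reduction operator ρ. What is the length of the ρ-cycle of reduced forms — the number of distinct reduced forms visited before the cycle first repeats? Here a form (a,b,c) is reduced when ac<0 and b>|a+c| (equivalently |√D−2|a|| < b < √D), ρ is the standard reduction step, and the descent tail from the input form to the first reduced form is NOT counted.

D = 544, ⌊√D⌋ = 23
river: ρ → (-12,20,3)
river: ρ → (3,22,-5)
river: ρ → (-5,18,11)
river: ρ → (11,4,-12)
ρ-cycle length = 4 (tail of 0 descent steps not counted)

4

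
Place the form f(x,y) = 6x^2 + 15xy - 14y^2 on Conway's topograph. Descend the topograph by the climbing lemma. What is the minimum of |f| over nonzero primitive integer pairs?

river: ρ → (-14,13,7)
river: ρ → (7,15,-12)
river: ρ → (-12,9,10)
river: ρ → (10,11,-11)
river: ρ → (-11,11,10)
river: ρ → (10,9,-12)
river: ρ → (-12,15,7)
river: ρ → (7,13,-14)
river: ρ → (-14,15,6)
river: ρ → (6,21,-5)
river: ρ → (-5,19,10)
river: ρ → (10,21,-3)
river: ρ → (-3,21,10)
river: ρ → (10,19,-5)
river: ρ → (-5,21,6)
river: ρ → (6,15,-14)
closes: descent 0, river 16
min |a| on river = 3

3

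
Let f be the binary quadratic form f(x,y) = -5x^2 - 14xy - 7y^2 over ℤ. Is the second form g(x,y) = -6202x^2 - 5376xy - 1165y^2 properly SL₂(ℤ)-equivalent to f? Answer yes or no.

D₁ = 56, D₂ = 56
river cycle of f (length 4): (2, 4, -5), (-5, 6, 1), (1, 6, -5), (-5, 4, 2)
river cycle of g (length 4): (2, 4, -5), (-5, 6, 1), (1, 6, -5), (-5, 4, 2)
cycles coincide ⇒ equivalent

yes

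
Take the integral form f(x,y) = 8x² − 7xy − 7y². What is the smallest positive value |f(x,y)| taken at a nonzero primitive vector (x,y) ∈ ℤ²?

descent: ρ → (-7,7,8)  [lands on river]
river: ρ → (8,9,-6)
river: ρ → (-6,15,2)
river: ρ → (2,13,-13)
river: ρ → (-13,13,2)
river: ρ → (2,15,-6)
river: ρ → (-6,9,8)
river: ρ → (8,7,-7)
closes: descent 1, river 8
min |a| on river = 2

2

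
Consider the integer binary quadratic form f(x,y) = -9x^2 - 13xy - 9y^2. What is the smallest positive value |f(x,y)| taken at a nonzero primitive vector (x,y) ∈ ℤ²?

translate: b→-5 (≡13 mod 18), so (9,13,9)→(9,-5,5)
flip: (9,-5,5)→(5,5,9)
reduced (well bottom): (5,5,9) with a≤c, −a<b≤a
well minimum |f| = |-5| = 5 (negative-definite)

5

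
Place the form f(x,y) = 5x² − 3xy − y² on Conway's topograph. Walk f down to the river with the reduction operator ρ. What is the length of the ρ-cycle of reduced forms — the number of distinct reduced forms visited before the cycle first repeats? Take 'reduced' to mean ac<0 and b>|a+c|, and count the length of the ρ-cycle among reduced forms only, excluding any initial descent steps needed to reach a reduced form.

D = 29, ⌊√D⌋ = 5
descent: ρ → (-1,5,1)  [lands on river]
river: ρ → (1,5,-1)
ρ-cycle length = 2 (tail of 1 descent step not counted)

2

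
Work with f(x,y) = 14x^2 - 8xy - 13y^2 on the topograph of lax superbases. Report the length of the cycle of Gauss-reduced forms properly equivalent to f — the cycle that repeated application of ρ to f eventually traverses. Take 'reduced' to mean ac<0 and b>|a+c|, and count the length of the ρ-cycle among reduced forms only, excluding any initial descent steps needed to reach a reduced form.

D = 792, ⌊√D⌋ = 28
descent: ρ → (-13,8,14)  [lands on river]
river: ρ → (14,20,-7)
river: ρ → (-7,22,11)
river: ρ → (11,22,-7)
river: ρ → (-7,20,14)
river: ρ → (14,8,-13)
river: ρ → (-13,18,9)
river: ρ → (9,18,-13)
ρ-cycle length = 8 (tail of 1 descent step not counted)

8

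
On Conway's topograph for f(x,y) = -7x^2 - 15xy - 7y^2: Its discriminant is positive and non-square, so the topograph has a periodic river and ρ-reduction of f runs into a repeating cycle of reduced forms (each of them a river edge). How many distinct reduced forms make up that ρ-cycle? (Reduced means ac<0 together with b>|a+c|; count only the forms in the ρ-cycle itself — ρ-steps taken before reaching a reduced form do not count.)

D = 29, ⌊√D⌋ = 5
descent: ρ → (-7,1,1)
descent: ρ → (1,5,-1)  [lands on river]
river: ρ → (-1,5,1)
ρ-cycle length = 2 (tail of 2 descent steps not counted)

2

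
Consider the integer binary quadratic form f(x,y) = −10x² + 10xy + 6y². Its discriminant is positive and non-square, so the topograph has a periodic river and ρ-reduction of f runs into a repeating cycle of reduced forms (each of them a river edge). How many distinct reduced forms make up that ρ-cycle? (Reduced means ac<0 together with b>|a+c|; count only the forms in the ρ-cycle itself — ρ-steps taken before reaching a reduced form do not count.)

D = 340, ⌊√D⌋ = 18
river: ρ → (6,14,-6)
river: ρ → (-6,10,10)
river: ρ → (10,10,-6)
river: ρ → (-6,14,6)
river: ρ → (6,10,-10)
river: ρ → (-10,10,6)
ρ-cycle length = 6 (tail of 0 descent steps not counted)

6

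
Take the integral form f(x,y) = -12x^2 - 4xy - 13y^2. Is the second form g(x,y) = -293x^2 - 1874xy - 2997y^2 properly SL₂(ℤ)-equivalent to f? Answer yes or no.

D₁ = -608, D₂ = -608
f is negative-definite; reduce −f:
−f: reduced (well bottom): (12,4,13) with a≤c, −a<b≤a
flip sign back: reduced form of f is (-12,-4,-13)
g is negative-definite; reduce −g:
−g: translate: b→116 (≡1874 mod 586), so (293,1874,2997)→(293,116,12)
−g: flip: (293,116,12)→(12,-116,293)
−g: translate: b→4 (≡-116 mod 24), so (12,-116,293)→(12,4,13)
−g: reduced (well bottom): (12,4,13) with a≤c, −a<b≤a
flip sign back: reduced form of g is (-12,-4,-13)
reduced forms (-12, -4, -13) vs (-12, -4, -13) ⇒ equivalent

yes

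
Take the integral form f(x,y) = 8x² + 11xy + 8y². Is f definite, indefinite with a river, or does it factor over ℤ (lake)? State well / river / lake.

D = b²−4ac = 11² − 4·8·8 = -135
D < 0 ⇒ definite ⇒ every region one sign ⇒ single well

well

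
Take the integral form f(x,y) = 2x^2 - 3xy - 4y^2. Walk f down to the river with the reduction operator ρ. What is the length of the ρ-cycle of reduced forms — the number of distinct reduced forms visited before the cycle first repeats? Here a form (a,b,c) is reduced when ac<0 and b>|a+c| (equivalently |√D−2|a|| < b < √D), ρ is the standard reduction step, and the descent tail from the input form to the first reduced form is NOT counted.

D = 41, ⌊√D⌋ = 6
descent: ρ → (-4,3,2)  [lands on river]
river: ρ → (2,5,-2)
river: ρ → (-2,3,4)
river: ρ → (4,5,-1)
river: ρ → (-1,5,4)
river: ρ → (4,3,-2)
river: ρ → (-2,5,2)
river: ρ → (2,3,-4)
river: ρ → (-4,5,1)
river: ρ → (1,5,-4)
ρ-cycle length = 10 (tail of 1 descent step not counted)

10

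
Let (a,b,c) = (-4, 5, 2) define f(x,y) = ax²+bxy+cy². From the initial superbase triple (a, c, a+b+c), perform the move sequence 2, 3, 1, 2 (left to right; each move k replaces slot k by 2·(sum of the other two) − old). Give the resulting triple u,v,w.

start (-4,2,3) = (f(1,0),f(0,1),f(1,1))
replace slot 2: 2·((-4)+3) − 2 = -4 → (-4,-4,3)
replace slot 3: 2·((-4)+(-4)) − 3 = -19 → (-4,-4,-19)
replace slot 1: 2·((-4)+(-19)) − (-4) = -42 → (-42,-4,-19)
replace slot 2: 2·((-42)+(-19)) − (-4) = -118 → (-42,-118,-19)

-42,-118,-19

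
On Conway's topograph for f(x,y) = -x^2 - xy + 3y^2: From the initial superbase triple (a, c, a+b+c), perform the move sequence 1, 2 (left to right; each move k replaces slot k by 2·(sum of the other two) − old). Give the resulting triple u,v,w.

start (-1,3,1) = (f(1,0),f(0,1),f(1,1))
replace slot 1: 2·(3+1) − (-1) = 9 → (9,3,1)
replace slot 2: 2·(9+1) − 3 = 17 → (9,17,1)

9,17,1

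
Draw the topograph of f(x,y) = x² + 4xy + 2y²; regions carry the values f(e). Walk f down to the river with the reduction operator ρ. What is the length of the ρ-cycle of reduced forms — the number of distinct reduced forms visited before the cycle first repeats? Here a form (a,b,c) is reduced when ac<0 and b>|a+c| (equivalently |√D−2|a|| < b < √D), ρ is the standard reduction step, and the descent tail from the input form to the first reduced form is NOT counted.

D = 8, ⌊√D⌋ = 2
descent: ρ → (2,0,-1)
descent: ρ → (-1,2,1)  [lands on river]
river: ρ → (1,2,-1)
ρ-cycle length = 2 (tail of 2 descent steps not counted)

2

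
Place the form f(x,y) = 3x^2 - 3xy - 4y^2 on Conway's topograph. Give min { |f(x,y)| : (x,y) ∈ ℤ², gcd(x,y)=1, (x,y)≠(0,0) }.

descent: ρ → (-4,3,3)  [lands on river]
river: ρ → (3,3,-4)
river: ρ → (-4,5,2)
river: ρ → (2,7,-1)
river: ρ → (-1,7,2)
river: ρ → (2,5,-4)
closes: descent 1, river 6
min |a| on river = 1

1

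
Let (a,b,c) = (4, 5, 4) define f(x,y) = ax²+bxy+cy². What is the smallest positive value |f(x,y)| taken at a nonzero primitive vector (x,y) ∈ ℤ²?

translate: b→-3 (≡5 mod 8), so (4,5,4)→(4,-3,3)
flip: (4,-3,3)→(3,3,4)
reduced (well bottom): (3,3,4) with a≤c, −a<b≤a
well minimum = a = 3

3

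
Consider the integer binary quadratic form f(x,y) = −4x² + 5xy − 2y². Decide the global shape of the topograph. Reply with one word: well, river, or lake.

D = b²−4ac = 5² − 4·(-4)·(-2) = -7
D < 0 ⇒ definite ⇒ every region one sign ⇒ single well

well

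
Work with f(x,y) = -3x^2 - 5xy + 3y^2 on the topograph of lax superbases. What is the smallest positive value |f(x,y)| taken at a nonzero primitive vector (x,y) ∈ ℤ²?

descent: ρ → (3,5,-3)  [lands on river]
river: ρ → (-3,7,1)
river: ρ → (1,7,-3)
river: ρ → (-3,5,3)
river: ρ → (3,7,-1)
river: ρ → (-1,7,3)
closes: descent 1, river 6
min |a| on river = 1

1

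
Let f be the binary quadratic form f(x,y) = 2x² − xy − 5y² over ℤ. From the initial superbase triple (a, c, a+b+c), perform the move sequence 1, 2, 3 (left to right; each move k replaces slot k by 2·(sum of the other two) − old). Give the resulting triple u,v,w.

start (2,-5,-4) = (f(1,0),f(0,1),f(1,1))
replace slot 1: 2·((-5)+(-4)) − 2 = -20 → (-20,-5,-4)
replace slot 2: 2·((-20)+(-4)) − (-5) = -43 → (-20,-43,-4)
replace slot 3: 2·((-20)+(-43)) − (-4) = -122 → (-20,-43,-122)

-20,-43,-122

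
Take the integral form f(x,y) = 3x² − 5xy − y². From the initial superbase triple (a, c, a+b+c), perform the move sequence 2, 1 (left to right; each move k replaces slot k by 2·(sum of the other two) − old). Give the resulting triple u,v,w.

start (3,-1,-3) = (f(1,0),f(0,1),f(1,1))
replace slot 2: 2·(3+(-3)) − (-1) = 1 → (3,1,-3)
replace slot 1: 2·(1+(-3)) − 3 = -7 → (-7,1,-3)

-7,1,-3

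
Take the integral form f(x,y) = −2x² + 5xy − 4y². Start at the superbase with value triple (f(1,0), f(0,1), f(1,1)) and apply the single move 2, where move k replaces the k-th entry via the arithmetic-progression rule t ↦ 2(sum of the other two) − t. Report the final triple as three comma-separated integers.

start (-2,-4,-1) = (f(1,0),f(0,1),f(1,1))
replace slot 2: 2·((-2)+(-1)) − (-4) = -2 → (-2,-2,-1)

-2,-2,-1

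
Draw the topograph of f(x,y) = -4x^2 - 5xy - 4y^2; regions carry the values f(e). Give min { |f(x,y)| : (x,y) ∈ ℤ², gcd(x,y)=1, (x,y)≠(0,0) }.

translate: b→-3 (≡5 mod 8), so (4,5,4)→(4,-3,3)
flip: (4,-3,3)→(3,3,4)
reduced (well bottom): (3,3,4) with a≤c, −a<b≤a
well minimum |f| = |-3| = 3 (negative-definite)

3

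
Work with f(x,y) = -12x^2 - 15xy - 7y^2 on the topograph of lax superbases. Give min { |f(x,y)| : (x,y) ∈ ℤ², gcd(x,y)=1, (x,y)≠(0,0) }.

translate: b→-9 (≡15 mod 24), so (12,15,7)→(12,-9,4)
flip: (12,-9,4)→(4,9,12)
translate: b→1 (≡9 mod 8), so (4,9,12)→(4,1,7)
reduced (well bottom): (4,1,7) with a≤c, −a<b≤a
well minimum |f| = |-4| = 4 (negative-definite)

4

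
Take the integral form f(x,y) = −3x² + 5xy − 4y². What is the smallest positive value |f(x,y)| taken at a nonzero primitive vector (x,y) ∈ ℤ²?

translate: b→1 (≡-5 mod 6), so (3,-5,4)→(3,1,2)
flip: (3,1,2)→(2,-1,3)
reduced (well bottom): (2,-1,3) with a≤c, −a<b≤a
well minimum |f| = |-2| = 2 (negative-definite)

2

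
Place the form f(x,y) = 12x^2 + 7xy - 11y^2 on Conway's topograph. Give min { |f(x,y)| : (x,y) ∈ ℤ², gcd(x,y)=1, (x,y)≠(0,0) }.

river: ρ → (-11,15,8)
river: ρ → (8,17,-9)
river: ρ → (-9,19,6)
river: ρ → (6,17,-12)
river: ρ → (-12,7,11)
river: ρ → (11,15,-8)
river: ρ → (-8,17,9)
river: ρ → (9,19,-6)
river: ρ → (-6,17,12)
river: ρ → (12,7,-11)
closes: descent 0, river 10
min |a| on river = 6

6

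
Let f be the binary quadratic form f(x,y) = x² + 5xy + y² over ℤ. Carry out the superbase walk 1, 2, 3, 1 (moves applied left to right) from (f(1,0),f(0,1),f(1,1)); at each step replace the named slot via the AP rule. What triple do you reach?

start (1,1,7) = (f(1,0),f(0,1),f(1,1))
replace slot 1: 2·(1+7) − 1 = 15 → (15,1,7)
replace slot 2: 2·(15+7) − 1 = 43 → (15,43,7)
replace slot 3: 2·(15+43) − 7 = 109 → (15,43,109)
replace slot 1: 2·(43+109) − 15 = 289 → (289,43,109)

289,43,109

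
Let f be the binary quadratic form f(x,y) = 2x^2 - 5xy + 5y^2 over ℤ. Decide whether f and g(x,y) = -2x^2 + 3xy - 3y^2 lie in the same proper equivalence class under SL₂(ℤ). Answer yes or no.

D₁ = -15, D₂ = -15
f: translate: b→-1 (≡-5 mod 4), so (2,-5,5)→(2,-1,2)
f: flip: (2,-1,2)→(2,1,2)
f: reduced (well bottom): (2,1,2) with a≤c, −a<b≤a
g is negative-definite; reduce −g:
−g: translate: b→1 (≡-3 mod 4), so (2,-3,3)→(2,1,2)
−g: reduced (well bottom): (2,1,2) with a≤c, −a<b≤a
flip sign back: reduced form of g is (-2,-1,-2)
reduced forms (2, 1, 2) vs (-2, -1, -2) ⇒ inequivalent

no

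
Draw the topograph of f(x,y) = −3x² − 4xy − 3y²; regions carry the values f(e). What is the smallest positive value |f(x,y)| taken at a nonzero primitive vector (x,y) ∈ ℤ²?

translate: b→-2 (≡4 mod 6), so (3,4,3)→(3,-2,2)
flip: (3,-2,2)→(2,2,3)
reduced (well bottom): (2,2,3) with a≤c, −a<b≤a
well minimum |f| = |-2| = 2 (negative-definite)

2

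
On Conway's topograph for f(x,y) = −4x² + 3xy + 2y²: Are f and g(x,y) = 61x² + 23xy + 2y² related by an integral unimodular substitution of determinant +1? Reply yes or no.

D₁ = 41, D₂ = 41
river cycle of f (length 10): (2, 5, -2), (-2, 3, 4), (4, 5, -1), (-1, 5, 4), (4, 3, -2), (-2, 5, 2), (2, 3, -4), (-4, 5, 1), (1, 5, -4), (-4, 3, 2)
river cycle of g (length 10): (2, 5, -2), (-2, 3, 4), (4, 5, -1), (-1, 5, 4), (4, 3, -2), (-2, 5, 2), (2, 3, -4), (-4, 5, 1), (1, 5, -4), (-4, 3, 2)
cycles coincide ⇒ equivalent

yes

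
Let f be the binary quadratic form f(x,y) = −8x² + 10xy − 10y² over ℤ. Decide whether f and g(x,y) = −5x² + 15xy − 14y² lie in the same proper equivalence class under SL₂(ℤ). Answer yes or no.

D₁ = -220, D₂ = -55
discriminants differ ⇒ not SL₂(ℤ)-equivalent

no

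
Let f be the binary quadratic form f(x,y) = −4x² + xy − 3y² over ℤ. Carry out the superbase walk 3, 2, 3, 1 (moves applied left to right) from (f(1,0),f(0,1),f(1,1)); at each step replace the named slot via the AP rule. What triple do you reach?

start (-4,-3,-6) = (f(1,0),f(0,1),f(1,1))
replace slot 3: 2·((-4)+(-3)) − (-6) = -8 → (-4,-3,-8)
replace slot 2: 2·((-4)+(-8)) − (-3) = -21 → (-4,-21,-8)
replace slot 3: 2·((-4)+(-21)) − (-8) = -42 → (-4,-21,-42)
replace slot 1: 2·((-21)+(-42)) − (-4) = -122 → (-122,-21,-42)

-122,-21,-42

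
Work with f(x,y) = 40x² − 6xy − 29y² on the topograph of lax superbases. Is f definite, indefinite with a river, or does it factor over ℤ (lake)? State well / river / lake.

D = b²−4ac = (-6)² − 4·40·(-29) = 4676
D > 0 non-square ⇒ indefinite ⇒ periodic river

river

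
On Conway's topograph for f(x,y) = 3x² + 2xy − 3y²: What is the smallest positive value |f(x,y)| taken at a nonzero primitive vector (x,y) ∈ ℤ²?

river: ρ → (-3,4,2)
river: ρ → (2,4,-3)
river: ρ → (-3,2,3)
river: ρ → (3,4,-2)
river: ρ → (-2,4,3)
river: ρ → (3,2,-3)
closes: descent 0, river 6
min |a| on river = 2

2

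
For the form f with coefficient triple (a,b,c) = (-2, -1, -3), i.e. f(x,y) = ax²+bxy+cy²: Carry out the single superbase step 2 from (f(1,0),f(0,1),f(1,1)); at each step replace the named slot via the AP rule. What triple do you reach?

start (-2,-3,-6) = (f(1,0),f(0,1),f(1,1))
replace slot 2: 2·((-2)+(-6)) − (-3) = -13 → (-2,-13,-6)

-2,-13,-6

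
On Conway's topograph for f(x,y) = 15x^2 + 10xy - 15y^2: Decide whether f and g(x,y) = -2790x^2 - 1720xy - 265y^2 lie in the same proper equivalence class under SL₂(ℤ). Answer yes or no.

D₁ = 1000, D₂ = 1000
river cycle of f (length 6): (-15, 20, 10), (10, 20, -15), (-15, 10, 15), (15, 20, -10), (-10, 20, 15), (15, 10, -15)
river cycle of g (length 6): (-15, 20, 10), (10, 20, -15), (-15, 10, 15), (15, 20, -10), (-10, 20, 15), (15, 10, -15)
cycles coincide ⇒ equivalent

yes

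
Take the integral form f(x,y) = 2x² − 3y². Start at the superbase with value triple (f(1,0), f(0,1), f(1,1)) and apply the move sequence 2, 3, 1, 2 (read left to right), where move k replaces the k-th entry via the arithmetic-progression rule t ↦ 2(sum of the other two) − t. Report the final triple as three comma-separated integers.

start (2,-3,-1) = (f(1,0),f(0,1),f(1,1))
replace slot 2: 2·(2+(-1)) − (-3) = 5 → (2,5,-1)
replace slot 3: 2·(2+5) − (-1) = 15 → (2,5,15)
replace slot 1: 2·(5+15) − 2 = 38 → (38,5,15)
replace slot 2: 2·(38+15) − 5 = 101 → (38,101,15)

38,101,15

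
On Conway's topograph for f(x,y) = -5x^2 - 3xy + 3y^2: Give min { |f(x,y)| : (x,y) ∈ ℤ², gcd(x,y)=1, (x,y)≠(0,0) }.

descent: ρ → (3,3,-5)  [lands on river]
river: ρ → (-5,7,1)
river: ρ → (1,7,-5)
river: ρ → (-5,3,3)
closes: descent 1, river 4
min |a| on river = 1

1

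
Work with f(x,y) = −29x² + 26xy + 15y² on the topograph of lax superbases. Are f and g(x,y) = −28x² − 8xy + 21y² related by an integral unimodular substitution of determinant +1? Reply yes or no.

D₁ = 2416, D₂ = 2416
river cycle of f (length 44): (15, 34, -21), (-21, 8, 28), (28, 48, -1), (-1, 48, 28), (28, 8, -21), (-21, 34, 15), (15, 26, -29), (-29, 32, 12), (12, 40, -17), (-17, 28, 24), … (34 more)
river cycle of g (length 44): (21, 8, -28), (-28, 48, 1), (1, 48, -28), (-28, 8, 21), (21, 34, -15), (-15, 26, 29), (29, 32, -12), (-12, 40, 17), (17, 28, -24), (-24, 20, 21), … (34 more)
cycles differ ⇒ inequivalent

no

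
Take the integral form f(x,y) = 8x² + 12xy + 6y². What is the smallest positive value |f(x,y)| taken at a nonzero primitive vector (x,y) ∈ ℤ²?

translate: b→-4 (≡12 mod 16), so (8,12,6)→(8,-4,2)
flip: (8,-4,2)→(2,4,8)
translate: b→0 (≡4 mod 4), so (2,4,8)→(2,0,6)
reduced (well bottom): (2,0,6) with a≤c, −a<b≤a
well minimum = a = 2

2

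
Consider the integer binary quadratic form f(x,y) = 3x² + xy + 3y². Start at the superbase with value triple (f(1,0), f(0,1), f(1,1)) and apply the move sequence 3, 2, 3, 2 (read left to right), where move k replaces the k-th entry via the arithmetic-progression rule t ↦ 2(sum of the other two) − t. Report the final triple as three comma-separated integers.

start (3,3,7) = (f(1,0),f(0,1),f(1,1))
replace slot 3: 2·(3+3) − 7 = 5 → (3,3,5)
replace slot 2: 2·(3+5) − 3 = 13 → (3,13,5)
replace slot 3: 2·(3+13) − 5 = 27 → (3,13,27)
replace slot 2: 2·(3+27) − 13 = 47 → (3,47,27)

3,47,27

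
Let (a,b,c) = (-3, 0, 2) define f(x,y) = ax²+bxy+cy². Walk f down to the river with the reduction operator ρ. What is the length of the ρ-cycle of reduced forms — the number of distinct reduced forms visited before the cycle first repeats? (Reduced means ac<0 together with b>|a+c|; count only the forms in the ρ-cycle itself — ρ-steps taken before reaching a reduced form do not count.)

D = 24, ⌊√D⌋ = 4
descent: ρ → (2,4,-1)  [lands on river]
river: ρ → (-1,4,2)
ρ-cycle length = 2 (tail of 1 descent step not counted)

2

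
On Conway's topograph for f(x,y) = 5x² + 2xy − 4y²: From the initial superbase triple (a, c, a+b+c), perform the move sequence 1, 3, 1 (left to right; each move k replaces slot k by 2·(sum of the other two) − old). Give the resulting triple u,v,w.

start (5,-4,3) = (f(1,0),f(0,1),f(1,1))
replace slot 1: 2·((-4)+3) − 5 = -7 → (-7,-4,3)
replace slot 3: 2·((-7)+(-4)) − 3 = -25 → (-7,-4,-25)
replace slot 1: 2·((-4)+(-25)) − (-7) = -51 → (-51,-4,-25)

-51,-4,-25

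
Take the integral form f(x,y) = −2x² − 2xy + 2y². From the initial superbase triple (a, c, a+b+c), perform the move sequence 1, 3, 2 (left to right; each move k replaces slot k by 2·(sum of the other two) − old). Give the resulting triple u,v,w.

start (-2,2,-2) = (f(1,0),f(0,1),f(1,1))
replace slot 1: 2·(2+(-2)) − (-2) = 2 → (2,2,-2)
replace slot 3: 2·(2+2) − (-2) = 10 → (2,2,10)
replace slot 2: 2·(2+10) − 2 = 22 → (2,22,10)

2,22,10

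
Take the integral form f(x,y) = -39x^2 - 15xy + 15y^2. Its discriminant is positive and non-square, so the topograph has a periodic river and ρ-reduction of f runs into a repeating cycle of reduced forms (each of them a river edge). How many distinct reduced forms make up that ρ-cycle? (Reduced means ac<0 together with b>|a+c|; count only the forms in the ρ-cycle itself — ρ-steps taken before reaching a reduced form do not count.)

D = 2565, ⌊√D⌋ = 50
descent: ρ → (15,45,-9)  [lands on river]
river: ρ → (-9,45,15)
ρ-cycle length = 2 (tail of 1 descent step not counted)

2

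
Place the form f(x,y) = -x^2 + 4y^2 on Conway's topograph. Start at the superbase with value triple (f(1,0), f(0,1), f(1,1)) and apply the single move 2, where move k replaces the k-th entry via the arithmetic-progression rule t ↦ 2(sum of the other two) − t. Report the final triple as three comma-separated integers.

start (-1,4,3) = (f(1,0),f(0,1),f(1,1))
replace slot 2: 2·((-1)+3) − 4 = 0 → (-1,0,3)

-1,0,3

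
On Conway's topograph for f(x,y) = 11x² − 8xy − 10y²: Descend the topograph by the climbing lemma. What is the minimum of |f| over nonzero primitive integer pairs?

descent: ρ → (-10,8,11)  [lands on river]
river: ρ → (11,14,-7)
river: ρ → (-7,14,11)
river: ρ → (11,8,-10)
river: ρ → (-10,12,9)
river: ρ → (9,6,-13)
river: ρ → (-13,20,2)
river: ρ → (2,20,-13)
river: ρ → (-13,6,9)
river: ρ → (9,12,-10)
closes: descent 1, river 10
min |a| on river = 2

2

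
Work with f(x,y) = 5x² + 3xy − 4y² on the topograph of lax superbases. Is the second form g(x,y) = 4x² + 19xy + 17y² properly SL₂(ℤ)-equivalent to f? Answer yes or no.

D₁ = 89, D₂ = 89
river cycle of f (length 14): (-4, 5, 4), (4, 3, -5), (-5, 7, 2), (2, 9, -1), (-1, 9, 2), (2, 7, -5), (-5, 3, 4), (4, 5, -4), (-4, 3, 5), (5, 7, -2), … (4 more)
river cycle of g (length 14): (2, 9, -1), (-1, 9, 2), (2, 7, -5), (-5, 3, 4), (4, 5, -4), (-4, 3, 5), (5, 7, -2), (-2, 9, 1), (1, 9, -2), (-2, 7, 5), … (4 more)
cycles coincide ⇒ equivalent

yes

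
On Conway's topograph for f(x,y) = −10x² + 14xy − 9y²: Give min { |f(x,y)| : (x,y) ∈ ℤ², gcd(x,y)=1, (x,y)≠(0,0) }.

translate: b→6 (≡-14 mod 20), so (10,-14,9)→(10,6,5)
flip: (10,6,5)→(5,-6,10)
translate: b→4 (≡-6 mod 10), so (5,-6,10)→(5,4,9)
reduced (well bottom): (5,4,9) with a≤c, −a<b≤a
well minimum |f| = |-5| = 5 (negative-definite)

5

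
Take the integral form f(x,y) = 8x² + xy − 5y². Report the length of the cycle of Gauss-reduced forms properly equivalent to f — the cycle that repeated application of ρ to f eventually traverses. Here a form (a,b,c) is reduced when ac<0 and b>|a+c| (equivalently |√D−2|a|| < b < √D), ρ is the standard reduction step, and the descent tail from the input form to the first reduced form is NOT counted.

D = 161, ⌊√D⌋ = 12
descent: ρ → (-5,9,4)  [lands on river]
river: ρ → (4,7,-7)
river: ρ → (-7,7,4)
river: ρ → (4,9,-5)
river: ρ → (-5,11,2)
river: ρ → (2,9,-10)
river: ρ → (-10,11,1)
river: ρ → (1,11,-10)
river: ρ → (-10,9,2)
river: ρ → (2,11,-5)
ρ-cycle length = 10 (tail of 1 descent step not counted)

10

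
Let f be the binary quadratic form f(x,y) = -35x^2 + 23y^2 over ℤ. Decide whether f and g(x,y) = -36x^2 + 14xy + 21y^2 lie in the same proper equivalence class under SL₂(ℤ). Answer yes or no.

D₁ = 3220, D₂ = 3220
river cycle of f (length 20): (23, 46, -12), (-12, 50, 15), (15, 40, -27), (-27, 14, 28), (28, 42, -13), (-13, 36, 37), (37, 38, -12), (-12, 34, 43), (43, 52, -3), (-3, 56, 7), … (10 more)
river cycle of g (length 18): (21, 28, -29), (-29, 30, 20), (20, 50, -9), (-9, 40, 45), (45, 50, -4), (-4, 54, 19), (19, 22, -36), (-36, 50, 5), (5, 50, -36), (-36, 22, 19), … (8 more)
cycles differ ⇒ inequivalent

no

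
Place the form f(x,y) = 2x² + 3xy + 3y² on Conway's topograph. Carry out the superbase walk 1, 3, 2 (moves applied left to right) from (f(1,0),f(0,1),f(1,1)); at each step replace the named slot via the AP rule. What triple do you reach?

start (2,3,8) = (f(1,0),f(0,1),f(1,1))
replace slot 1: 2·(3+8) − 2 = 20 → (20,3,8)
replace slot 3: 2·(20+3) − 8 = 38 → (20,3,38)
replace slot 2: 2·(20+38) − 3 = 113 → (20,113,38)

20,113,38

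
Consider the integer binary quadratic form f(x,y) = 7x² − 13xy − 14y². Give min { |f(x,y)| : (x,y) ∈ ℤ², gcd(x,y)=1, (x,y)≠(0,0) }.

descent: ρ → (-14,13,7)  [lands on river]
river: ρ → (7,15,-12)
river: ρ → (-12,9,10)
river: ρ → (10,11,-11)
river: ρ → (-11,11,10)
river: ρ → (10,9,-12)
river: ρ → (-12,15,7)
river: ρ → (7,13,-14)
river: ρ → (-14,15,6)
river: ρ → (6,21,-5)
river: ρ → (-5,19,10)
river: ρ → (10,21,-3)
river: ρ → (-3,21,10)
river: ρ → (10,19,-5)
river: ρ → (-5,21,6)
river: ρ → (6,15,-14)
closes: descent 1, river 16
min |a| on river = 3

3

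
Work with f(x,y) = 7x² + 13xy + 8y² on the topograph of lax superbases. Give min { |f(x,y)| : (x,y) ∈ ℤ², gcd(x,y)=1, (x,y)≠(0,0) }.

translate: b→-1 (≡13 mod 14), so (7,13,8)→(7,-1,2)
flip: (7,-1,2)→(2,1,7)
reduced (well bottom): (2,1,7) with a≤c, −a<b≤a
well minimum = a = 2

2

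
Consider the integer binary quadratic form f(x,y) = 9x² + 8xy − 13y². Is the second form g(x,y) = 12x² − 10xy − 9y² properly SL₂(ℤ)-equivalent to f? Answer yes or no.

D₁ = 532, D₂ = 532
river cycle of f (length 16): (-13, 18, 4), (4, 22, -3), (-3, 20, 11), (11, 2, -12), (-12, 22, 1), (1, 22, -12), (-12, 2, 11), (11, 20, -3), (-3, 22, 4), (4, 18, -13), … (6 more)
river cycle of g (length 16): (-9, 10, 12), (12, 14, -7), (-7, 14, 12), (12, 10, -9), (-9, 8, 13), (13, 18, -4), (-4, 22, 3), (3, 20, -11), (-11, 2, 12), (12, 22, -1), … (6 more)
cycles differ ⇒ inequivalent

no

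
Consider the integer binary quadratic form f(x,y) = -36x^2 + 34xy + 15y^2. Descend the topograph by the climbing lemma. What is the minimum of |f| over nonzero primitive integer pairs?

river: ρ → (15,56,-3)
river: ρ → (-3,52,51)
river: ρ → (51,50,-4)
river: ρ → (-4,54,25)
river: ρ → (25,46,-12)
river: ρ → (-12,50,17)
river: ρ → (17,52,-9)
river: ρ → (-9,56,5)
river: ρ → (5,54,-20)
river: ρ → (-20,26,33)
river: ρ → (33,40,-13)
river: ρ → (-13,38,36)
river: ρ → (36,34,-15)
river: ρ → (-15,56,3)
river: ρ → (3,52,-51)
river: ρ → (-51,50,4)
river: ρ → (4,54,-25)
river: ρ → (-25,46,12)
river: ρ → (12,50,-17)
river: ρ → (-17,52,9)
river: ρ → (9,56,-5)
river: ρ → (-5,54,20)
river: ρ → (20,26,-33)
river: ρ → (-33,40,13)
river: ρ → (13,38,-36)
river: ρ → (-36,34,15)
closes: descent 0, river 26
min |a| on river = 3

3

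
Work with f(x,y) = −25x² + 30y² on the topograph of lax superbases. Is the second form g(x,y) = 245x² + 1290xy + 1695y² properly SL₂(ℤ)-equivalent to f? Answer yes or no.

D₁ = 3000, D₂ = 3000
river cycle of f (length 2): (-25, 50, 5), (5, 50, -25)
river cycle of g (length 2): (-25, 50, 5), (5, 50, -25)
cycles coincide ⇒ equivalent

yes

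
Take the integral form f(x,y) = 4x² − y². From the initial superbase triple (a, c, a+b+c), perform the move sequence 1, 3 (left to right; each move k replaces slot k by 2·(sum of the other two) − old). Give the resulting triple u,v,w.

start (4,-1,3) = (f(1,0),f(0,1),f(1,1))
replace slot 1: 2·((-1)+3) − 4 = 0 → (0,-1,3)
replace slot 3: 2·(0+(-1)) − 3 = -5 → (0,-1,-5)

0,-1,-5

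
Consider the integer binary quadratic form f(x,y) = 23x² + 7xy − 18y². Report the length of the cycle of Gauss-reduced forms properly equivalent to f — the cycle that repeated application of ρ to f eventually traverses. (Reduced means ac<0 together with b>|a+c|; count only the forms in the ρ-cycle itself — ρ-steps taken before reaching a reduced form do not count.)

D = 1705, ⌊√D⌋ = 41
river: ρ → (-18,29,12)
river: ρ → (12,19,-28)
river: ρ → (-28,37,3)
river: ρ → (3,41,-2)
river: ρ → (-2,39,23)
river: ρ → (23,7,-18)
ρ-cycle length = 6 (tail of 0 descent steps not counted)

6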